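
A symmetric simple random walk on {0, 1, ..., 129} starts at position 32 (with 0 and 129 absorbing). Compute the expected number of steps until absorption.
E[τ | X_0 = 32] = 3104

Let v_k = E[τ | X_0 = k]. Boundary: v_0 = v_129 = 0. Recurrence: v_k = 1 + (v_{k-1} + v_{k+1})/2 for 1 ≤ k ≤ 128. The particular solution to v_k − (v_{k-1} + v_{k+1})/2 = 1 is v_k = −k^2. Adding homogeneous solution A + B k and matching boundaries gives v_k = k (129 − k). Substituting k = 32: v_32 = 32 · 97 = 3104.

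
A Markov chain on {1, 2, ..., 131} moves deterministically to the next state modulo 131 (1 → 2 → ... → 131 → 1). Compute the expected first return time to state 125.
E[T_125 | X_0 = 125] = 131

The chain cycles deterministically, so starting at state 125 it returns in exactly 131 steps. Equivalently, the stationary distribution is uniform π_j = 1/131 for every state j, so by Kac's formula E[T_125] = 1/π_125 = 131.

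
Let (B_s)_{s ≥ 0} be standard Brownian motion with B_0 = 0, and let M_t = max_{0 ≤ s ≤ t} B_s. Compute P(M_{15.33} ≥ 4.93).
P(M_{15.33} ≥ 4.93) = 2·P(B_{15.33} ≥ 4.93) = 2(1 − Φ(4.93/√15.33)) ≈ 0.2080

By the reflection principle for Brownian motion, P(M_t ≥ a) = 2 · P(B_t ≥ a) for a ≥ 0. Since B_t ~ N(0, t), P(B_t ≥ 4.93) = 1 − Φ(4.93/√t) = 1 − Φ(4.93/√15.33) = 1 − Φ(1.2591). So
  P(M_{15.33} ≥ 4.93) = 2(1 − Φ(1.2591)) ≈ 0.2080.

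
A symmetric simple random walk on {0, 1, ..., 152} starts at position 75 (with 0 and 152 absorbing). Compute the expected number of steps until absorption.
E[τ | X_0 = 75] = 5775

Let v_k = E[τ | X_0 = k]. Boundary: v_0 = v_152 = 0. Recurrence: v_k = 1 + (v_{k-1} + v_{k+1})/2 for 1 ≤ k ≤ 151. The particular solution to v_k − (v_{k-1} + v_{k+1})/2 = 1 is v_k = −k^2. Adding homogeneous solution A + B k and matching boundaries gives v_k = k (152 − k). Substituting k = 75: v_75 = 75 · 77 = 5775.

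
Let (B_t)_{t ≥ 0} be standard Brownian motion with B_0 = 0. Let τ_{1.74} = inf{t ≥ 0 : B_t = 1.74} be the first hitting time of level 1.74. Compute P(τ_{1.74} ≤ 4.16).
P(τ_{1.74} ≤ 4.16) = 2(1 − Φ(1.74/√4.16)) = 2(1 − Φ(0.8531)) ≈ 0.3936

By the reflection principle for standard BM, P(τ_b ≤ t) = 2 · P(B_t ≥ b). Since B_t ~ N(0, t), P(B_t ≥ 1.74) = 1 − Φ(1.74/√t) = 1 − Φ(1.74/√4.16) = 1 − Φ(0.8531) ≈ 0.19680. Doubling: P(τ_{1.74} ≤ 4.16) ≈ 2 · 0.19680 = 0.39360 ≈ 0.3936.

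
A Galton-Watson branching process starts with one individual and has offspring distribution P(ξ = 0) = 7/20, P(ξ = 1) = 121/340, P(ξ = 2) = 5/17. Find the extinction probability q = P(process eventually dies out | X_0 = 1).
q = 1

Mean offspring μ = 0·7/20 + 1·121/340 + 2·5/17 = 321/340 ≤ 1. For μ ≤ 1 with offspring not concentrated at 1, the Galton-Watson process goes extinct almost surely, so q = 1.
(Algebraic check: The pgf is f(s) = 7/20 + 121/340·s + 5/17·s². The extinction probability q is the smallest fixed point of f in [0, 1]. Setting s = f(s):
  5/17·s² + (121/340 − 1)·s + 7/20 = 0
  5/17·s² − (7/20 + 5/17)·s + 7/20 = 0
which factors as (s − 1)·(5/17·s − 7/20) = 0, giving roots s = 1 and s = (7/20)/(5/17) = 119/100. Since 119/100 ≥ 1, the smallest root in [0, 1] is s = 1.)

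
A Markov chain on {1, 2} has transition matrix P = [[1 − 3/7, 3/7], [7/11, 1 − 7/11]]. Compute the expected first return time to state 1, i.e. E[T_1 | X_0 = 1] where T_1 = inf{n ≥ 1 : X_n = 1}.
E[T_1 | X_0 = 1] = 1/π_1 = 82/49

For an irreducible recurrent Markov chain with stationary distribution π, E[T_i | X_0 = i] = 1/π_i (Kac's formula). Here π_1 = (7/11)/(3/7 + 7/11) = (7/11)/(82/77) = 49/82, so E[T_1 | X_0 = 1] = 1/π_1 = (3/7 + 7/11)/(7/11) = (82/77)/(7/11) = 82/49.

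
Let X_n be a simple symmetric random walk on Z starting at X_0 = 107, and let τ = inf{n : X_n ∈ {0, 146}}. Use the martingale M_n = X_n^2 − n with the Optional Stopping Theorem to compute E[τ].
E[τ] = 4173

M_n = X_n^2 − n is a martingale (since E[X_{n+1}^2 | F_n] = X_n^2 + 1). By OST (τ has finite mean in a bounded region), E[M_τ] = E[M_0] = X_0^2 − 0 = 107^2 = 11449. Also E[M_τ] = E[X_τ^2] − E[τ]. The walk exits at 0 or 146, with P(hit 146 first) = 107/146, so E[X_τ^2] = 146^2 · 107/146 + 0 = 15622. Thus E[τ] = E[X_τ^2] − E[M_τ] = 15622 − 11449 = 4173 = 107(146 − 107) = 4173.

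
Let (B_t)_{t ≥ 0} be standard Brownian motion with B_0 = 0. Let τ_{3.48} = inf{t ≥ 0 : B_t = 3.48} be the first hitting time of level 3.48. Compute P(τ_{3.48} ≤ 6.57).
P(τ_{3.48} ≤ 6.57) = 2(1 − Φ(3.48/√6.57)) = 2(1 − Φ(1.3577)) ≈ 0.1746

By the reflection principle for standard BM, P(τ_b ≤ t) = 2 · P(B_t ≥ b). Since B_t ~ N(0, t), P(B_t ≥ 3.48) = 1 − Φ(3.48/√t) = 1 − Φ(3.48/√6.57) = 1 − Φ(1.3577) ≈ 0.08728. Doubling: P(τ_{3.48} ≤ 6.57) ≈ 2 · 0.08728 = 0.17456 ≈ 0.1746.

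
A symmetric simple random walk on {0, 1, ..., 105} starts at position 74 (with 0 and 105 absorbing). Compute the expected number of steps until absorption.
E[τ | X_0 = 74] = 2294

Let v_k = E[τ | X_0 = k]. Boundary: v_0 = v_105 = 0. Recurrence: v_k = 1 + (v_{k-1} + v_{k+1})/2 for 1 ≤ k ≤ 104. The particular solution to v_k − (v_{k-1} + v_{k+1})/2 = 1 is v_k = −k^2. Adding homogeneous solution A + B k and matching boundaries gives v_k = k (105 − k). Substituting k = 74: v_74 = 74 · 31 = 2294.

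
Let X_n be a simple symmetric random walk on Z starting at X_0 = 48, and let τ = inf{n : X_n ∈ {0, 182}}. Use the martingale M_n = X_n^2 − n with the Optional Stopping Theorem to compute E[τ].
E[τ] = 6432

M_n = X_n^2 − n is a martingale (since E[X_{n+1}^2 | F_n] = X_n^2 + 1). By OST (τ has finite mean in a bounded region), E[M_τ] = E[M_0] = X_0^2 − 0 = 48^2 = 2304. Also E[M_τ] = E[X_τ^2] − E[τ]. The walk exits at 0 or 182, with P(hit 182 first) = 48/182, so E[X_τ^2] = 182^2 · 48/182 + 0 = 8736. Thus E[τ] = E[X_τ^2] − E[M_τ] = 8736 − 2304 = 6432 = 48(182 − 48) = 6432.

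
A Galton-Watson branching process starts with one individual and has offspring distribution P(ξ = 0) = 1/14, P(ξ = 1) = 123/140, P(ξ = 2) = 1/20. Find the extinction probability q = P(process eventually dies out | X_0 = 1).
q = 1

Mean offspring μ = 0·1/14 + 1·123/140 + 2·1/20 = 137/140 ≤ 1. For μ ≤ 1 with offspring not concentrated at 1, the Galton-Watson process goes extinct almost surely, so q = 1.
(Algebraic check: The pgf is f(s) = 1/14 + 123/140·s + 1/20·s². The extinction probability q is the smallest fixed point of f in [0, 1]. Setting s = f(s):
  1/20·s² + (123/140 − 1)·s + 1/14 = 0
  1/20·s² − (1/14 + 1/20)·s + 1/14 = 0
which factors as (s − 1)·(1/20·s − 1/14) = 0, giving roots s = 1 and s = (1/14)/(1/20) = 10/7. Since 10/7 ≥ 1, the smallest root in [0, 1] is s = 1.)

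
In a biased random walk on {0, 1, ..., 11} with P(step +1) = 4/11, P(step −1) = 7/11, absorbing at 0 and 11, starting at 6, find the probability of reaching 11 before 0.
P(hit 11 before 0) = (1 − (7/4)^6) / (1 − (7/4)^11) = 38759424/657710813

Let u_k denote P(reach 11 before 0 | start at k). Boundary: u_0 = 0, u_11 = 1. Recurrence: u_k = 4/11·u_{k+1} + 7/11·u_{k-1} for 1 ≤ k ≤ 10. Try u_k = A + B·r^k with r = q/p = (7/11)/(4/11) = 7/4. Substitution satisfies the recurrence; boundary conditions give:
  u_k = (1 − r^k) / (1 − r^N) = (1 − (7/4)^6) / (1 − (7/4)^11) = 38759424/657710813.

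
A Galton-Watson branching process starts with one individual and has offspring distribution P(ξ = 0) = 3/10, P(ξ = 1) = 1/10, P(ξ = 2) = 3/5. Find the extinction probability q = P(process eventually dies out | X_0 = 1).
q = 1/2

The pgf is f(s) = 3/10 + 1/10·s + 3/5·s². The extinction probability q is the smallest fixed point of f in [0, 1]. Setting s = f(s):
  3/5·s² + (1/10 − 1)·s + 3/10 = 0
  3/5·s² − (3/10 + 3/5)·s + 3/10 = 0
which factors as (s − 1)·(3/5·s − 3/10) = 0, giving roots s = 1 and s = (3/10)/(3/5) = 1/2.
Mean offspring μ = 1/10 + 2·3/5 = 13/10 > 1 (supercritical), so q < 1. The extinction probability is the smaller root: q = (3/10)/(3/5) = 1/2.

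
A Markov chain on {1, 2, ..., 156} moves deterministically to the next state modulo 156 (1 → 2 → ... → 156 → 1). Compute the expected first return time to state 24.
E[T_24 | X_0 = 24] = 156

The chain cycles deterministically, so starting at state 24 it returns in exactly 156 steps. Equivalently, the stationary distribution is uniform π_j = 1/156 for every state j, so by Kac's formula E[T_24] = 1/π_24 = 156.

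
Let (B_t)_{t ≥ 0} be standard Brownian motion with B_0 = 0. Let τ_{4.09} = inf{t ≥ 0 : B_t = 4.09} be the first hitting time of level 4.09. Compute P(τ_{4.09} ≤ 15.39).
P(τ_{4.09} ≤ 15.39) = 2(1 − Φ(4.09/√15.39)) = 2(1 − Φ(1.0426)) ≈ 0.2971

By the reflection principle for standard BM, P(τ_b ≤ t) = 2 · P(B_t ≥ b). Since B_t ~ N(0, t), P(B_t ≥ 4.09) = 1 − Φ(4.09/√t) = 1 − Φ(4.09/√15.39) = 1 − Φ(1.0426) ≈ 0.14857. Doubling: P(τ_{4.09} ≤ 15.39) ≈ 2 · 0.14857 = 0.29714 ≈ 0.2971.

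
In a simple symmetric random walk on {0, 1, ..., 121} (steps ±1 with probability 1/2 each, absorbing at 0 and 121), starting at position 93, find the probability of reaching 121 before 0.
P(hit 121 before 0) = 93/121

Let u_k = P(hit 121 before 0 | start at k). Then u_0 = 0, u_121 = 1, and u_k = u_{k-1}/2 + u_{k+1}/2 for 1 ≤ k ≤ 120. This harmonic recurrence is solved by u_k = k/121, giving u_93 = 93/121.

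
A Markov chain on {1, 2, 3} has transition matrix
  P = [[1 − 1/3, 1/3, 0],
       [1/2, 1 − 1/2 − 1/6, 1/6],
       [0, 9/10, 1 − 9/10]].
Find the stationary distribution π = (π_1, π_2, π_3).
π = (81/145, 54/145, 2/29)

This is a birth-death chain on three states, which satisfies detailed balance: π_1 · P_{12} = π_2 · P_{21} and π_2 · P_{23} = π_3 · P_{32}.
From π_1 · 1/3 = π_2 · 1/2: π_2/π_1 = (1/3)/(1/2) = 2/3.
From π_2 · 1/6 = π_3 · 9/10: π_3/π_2 = (1/6)/(9/10) = 5/27.
Take π_1 proportional to 1; then unnormalized π = (1, 2/3, 10/81). Normalize by dividing by the sum 145/81:
  π = (81/145, 54/145, 2/29).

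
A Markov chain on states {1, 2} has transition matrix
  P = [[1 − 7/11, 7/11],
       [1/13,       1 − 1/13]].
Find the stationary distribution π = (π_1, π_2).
π_1 = 11/102, π_2 = 91/102

Solve πP = π with π_1 + π_2 = 1. From πP = π: π_1 · (1 − 7/11) + π_2 · 1/13 = π_1 ⇒ π_2 · 1/13 = π_1 · 7/11 ⇒ π_2/π_1 = (7/11)/(1/13) = 91/11. Together with π_1 + π_2 = 1:
  π_1 = (1/13)/(7/11 + 1/13) = (1/13)/(102/143) = 11/102,
  π_2 = (7/11)/(7/11 + 1/13) = (7/11)/(102/143) = 91/102.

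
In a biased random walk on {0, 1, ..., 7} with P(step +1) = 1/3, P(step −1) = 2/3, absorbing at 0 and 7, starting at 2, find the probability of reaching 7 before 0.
P(hit 7 before 0) = (1 − (2)^2) / (1 − (2)^7) = 3/127

Let u_k denote P(reach 7 before 0 | start at k). Boundary: u_0 = 0, u_7 = 1. Recurrence: u_k = 1/3·u_{k+1} + 2/3·u_{k-1} for 1 ≤ k ≤ 6. Try u_k = A + B·r^k with r = q/p = (2/3)/(1/3) = 2. Substitution satisfies the recurrence; boundary conditions give:
  u_k = (1 − r^k) / (1 − r^N) = (1 − (2)^2) / (1 − (2)^7) = 3/127.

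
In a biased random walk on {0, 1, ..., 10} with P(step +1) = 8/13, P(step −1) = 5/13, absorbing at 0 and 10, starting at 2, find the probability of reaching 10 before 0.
P(hit 10 before 0) = (1 − (5/8)^2) / (1 − (5/8)^10) = 16777216/27281441

Let u_k denote P(reach 10 before 0 | start at k). Boundary: u_0 = 0, u_10 = 1. Recurrence: u_k = 8/13·u_{k+1} + 5/13·u_{k-1} for 1 ≤ k ≤ 9. Try u_k = A + B·r^k with r = q/p = (5/13)/(8/13) = 5/8. Substitution satisfies the recurrence; boundary conditions give:
  u_k = (1 − r^k) / (1 − r^N) = (1 − (5/8)^2) / (1 − (5/8)^10) = 16777216/27281441.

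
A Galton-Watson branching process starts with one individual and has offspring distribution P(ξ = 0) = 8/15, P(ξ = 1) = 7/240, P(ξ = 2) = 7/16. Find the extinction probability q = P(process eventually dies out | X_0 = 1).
q = 1

Mean offspring μ = 0·8/15 + 1·7/240 + 2·7/16 = 217/240 ≤ 1. For μ ≤ 1 with offspring not concentrated at 1, the Galton-Watson process goes extinct almost surely, so q = 1.
(Algebraic check: The pgf is f(s) = 8/15 + 7/240·s + 7/16·s². The extinction probability q is the smallest fixed point of f in [0, 1]. Setting s = f(s):
  7/16·s² + (7/240 − 1)·s + 8/15 = 0
  7/16·s² − (8/15 + 7/16)·s + 8/15 = 0
which factors as (s − 1)·(7/16·s − 8/15) = 0, giving roots s = 1 and s = (8/15)/(7/16) = 128/105. Since 128/105 ≥ 1, the smallest root in [0, 1] is s = 1.)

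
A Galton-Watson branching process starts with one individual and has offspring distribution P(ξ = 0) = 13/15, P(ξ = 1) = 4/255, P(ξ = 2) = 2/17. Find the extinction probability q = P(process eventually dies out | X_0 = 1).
q = 1

Mean offspring μ = 0·13/15 + 1·4/255 + 2·2/17 = 64/255 ≤ 1. For μ ≤ 1 with offspring not concentrated at 1, the Galton-Watson process goes extinct almost surely, so q = 1.
(Algebraic check: The pgf is f(s) = 13/15 + 4/255·s + 2/17·s². The extinction probability q is the smallest fixed point of f in [0, 1]. Setting s = f(s):
  2/17·s² + (4/255 − 1)·s + 13/15 = 0
  2/17·s² − (13/15 + 2/17)·s + 13/15 = 0
which factors as (s − 1)·(2/17·s − 13/15) = 0, giving roots s = 1 and s = (13/15)/(2/17) = 221/30. Since 221/30 ≥ 1, the smallest root in [0, 1] is s = 1.)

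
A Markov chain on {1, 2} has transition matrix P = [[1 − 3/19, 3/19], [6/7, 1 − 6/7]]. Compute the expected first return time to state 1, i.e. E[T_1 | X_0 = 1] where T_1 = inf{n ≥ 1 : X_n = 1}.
E[T_1 | X_0 = 1] = 1/π_1 = 45/38

For an irreducible recurrent Markov chain with stationary distribution π, E[T_i | X_0 = i] = 1/π_i (Kac's formula). Here π_1 = (6/7)/(3/19 + 6/7) = (6/7)/(135/133) = 38/45, so E[T_1 | X_0 = 1] = 1/π_1 = (3/19 + 6/7)/(6/7) = (135/133)/(6/7) = 45/38.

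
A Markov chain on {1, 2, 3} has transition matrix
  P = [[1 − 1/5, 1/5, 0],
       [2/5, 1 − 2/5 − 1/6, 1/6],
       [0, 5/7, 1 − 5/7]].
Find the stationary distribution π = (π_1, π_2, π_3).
π = (60/97, 30/97, 7/97)

This is a birth-death chain on three states, which satisfies detailed balance: π_1 · P_{12} = π_2 · P_{21} and π_2 · P_{23} = π_3 · P_{32}.
From π_1 · 1/5 = π_2 · 2/5: π_2/π_1 = (1/5)/(2/5) = 1/2.
From π_2 · 1/6 = π_3 · 5/7: π_3/π_2 = (1/6)/(5/7) = 7/30.
Take π_1 proportional to 1; then unnormalized π = (1, 1/2, 7/60). Normalize by dividing by the sum 97/60:
  π = (60/97, 30/97, 7/97).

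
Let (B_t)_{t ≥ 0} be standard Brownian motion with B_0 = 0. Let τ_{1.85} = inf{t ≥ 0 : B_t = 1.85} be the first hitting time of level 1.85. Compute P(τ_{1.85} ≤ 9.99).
P(τ_{1.85} ≤ 9.99) = 2(1 − Φ(1.85/√9.99)) = 2(1 − Φ(0.5853)) ≈ 0.5583

By the reflection principle for standard BM, P(τ_b ≤ t) = 2 · P(B_t ≥ b). Since B_t ~ N(0, t), P(B_t ≥ 1.85) = 1 − Φ(1.85/√t) = 1 − Φ(1.85/√9.99) = 1 − Φ(0.5853) ≈ 0.27917. Doubling: P(τ_{1.85} ≤ 9.99) ≈ 2 · 0.27917 = 0.55834 ≈ 0.5583.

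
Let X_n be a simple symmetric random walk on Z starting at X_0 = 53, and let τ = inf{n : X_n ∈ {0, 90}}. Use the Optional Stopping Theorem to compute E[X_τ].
E[X_τ] = 53

X_n is a martingale and τ is a bounded-mean stopping time (indeed τ is finite a.s. with bounded expectation since the walk is in a bounded region). By the OST, E[X_τ] = E[X_0] = 53. Equivalently: E[X_τ] = 90 · P(hit 90 first) + 0 · P(hit 0 first) = 90 · (53/90) = 53.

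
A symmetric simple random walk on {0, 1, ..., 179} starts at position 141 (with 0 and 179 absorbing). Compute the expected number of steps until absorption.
E[τ | X_0 = 141] = 5358

Let v_k = E[τ | X_0 = k]. Boundary: v_0 = v_179 = 0. Recurrence: v_k = 1 + (v_{k-1} + v_{k+1})/2 for 1 ≤ k ≤ 178. The particular solution to v_k − (v_{k-1} + v_{k+1})/2 = 1 is v_k = −k^2. Adding homogeneous solution A + B k and matching boundaries gives v_k = k (179 − k). Substituting k = 141: v_141 = 141 · 38 = 5358.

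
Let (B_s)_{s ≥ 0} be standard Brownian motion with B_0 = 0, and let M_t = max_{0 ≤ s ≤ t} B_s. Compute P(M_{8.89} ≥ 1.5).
P(M_{8.89} ≥ 1.5) = 2·P(B_{8.89} ≥ 1.5) = 2(1 − Φ(1.5/√8.89)) ≈ 0.6149

By the reflection principle for Brownian motion, P(M_t ≥ a) = 2 · P(B_t ≥ a) for a ≥ 0. Since B_t ~ N(0, t), P(B_t ≥ 1.5) = 1 − Φ(1.5/√t) = 1 − Φ(1.5/√8.89) = 1 − Φ(0.5031). So
  P(M_{8.89} ≥ 1.5) = 2(1 − Φ(0.5031)) ≈ 0.6149.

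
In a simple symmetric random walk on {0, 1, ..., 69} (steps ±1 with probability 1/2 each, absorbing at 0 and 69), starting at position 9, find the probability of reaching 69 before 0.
P(hit 69 before 0) = 9/69 = 3/23

Let u_k = P(hit 69 before 0 | start at k). Then u_0 = 0, u_69 = 1, and u_k = u_{k-1}/2 + u_{k+1}/2 for 1 ≤ k ≤ 68. This harmonic recurrence is solved by u_k = k/69, giving u_9 = 9/69 = 3/23.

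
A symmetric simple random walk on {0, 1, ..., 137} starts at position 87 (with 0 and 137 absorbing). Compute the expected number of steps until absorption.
E[τ | X_0 = 87] = 4350

Let v_k = E[τ | X_0 = k]. Boundary: v_0 = v_137 = 0. Recurrence: v_k = 1 + (v_{k-1} + v_{k+1})/2 for 1 ≤ k ≤ 136. The particular solution to v_k − (v_{k-1} + v_{k+1})/2 = 1 is v_k = −k^2. Adding homogeneous solution A + B k and matching boundaries gives v_k = k (137 − k). Substituting k = 87: v_87 = 87 · 50 = 4350.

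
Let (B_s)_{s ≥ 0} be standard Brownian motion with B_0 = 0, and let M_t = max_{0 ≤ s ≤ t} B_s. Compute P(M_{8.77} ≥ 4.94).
P(M_{8.77} ≥ 4.94) = 2·P(B_{8.77} ≥ 4.94) = 2(1 − Φ(4.94/√8.77)) ≈ 0.0953

By the reflection principle for Brownian motion, P(M_t ≥ a) = 2 · P(B_t ≥ a) for a ≥ 0. Since B_t ~ N(0, t), P(B_t ≥ 4.94) = 1 − Φ(4.94/√t) = 1 − Φ(4.94/√8.77) = 1 − Φ(1.6681). So
  P(M_{8.77} ≥ 4.94) = 2(1 − Φ(1.6681)) ≈ 0.0953.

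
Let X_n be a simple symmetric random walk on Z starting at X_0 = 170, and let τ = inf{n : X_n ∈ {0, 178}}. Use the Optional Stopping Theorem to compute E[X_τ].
E[X_τ] = 170

X_n is a martingale and τ is a bounded-mean stopping time (indeed τ is finite a.s. with bounded expectation since the walk is in a bounded region). By the OST, E[X_τ] = E[X_0] = 170. Equivalently: E[X_τ] = 178 · P(hit 178 first) + 0 · P(hit 0 first) = 178 · (170/178) = 170.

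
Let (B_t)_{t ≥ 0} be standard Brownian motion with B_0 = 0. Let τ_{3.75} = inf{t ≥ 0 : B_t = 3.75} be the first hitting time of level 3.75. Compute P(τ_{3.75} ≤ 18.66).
P(τ_{3.75} ≤ 18.66) = 2(1 − Φ(3.75/√18.66)) = 2(1 − Φ(0.8681)) ≈ 0.3853

By the reflection principle for standard BM, P(τ_b ≤ t) = 2 · P(B_t ≥ b). Since B_t ~ N(0, t), P(B_t ≥ 3.75) = 1 − Φ(3.75/√t) = 1 − Φ(3.75/√18.66) = 1 − Φ(0.8681) ≈ 0.19267. Doubling: P(τ_{3.75} ≤ 18.66) ≈ 2 · 0.19267 = 0.38534 ≈ 0.3853.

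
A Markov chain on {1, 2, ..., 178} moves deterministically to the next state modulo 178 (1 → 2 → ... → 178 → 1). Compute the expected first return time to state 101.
E[T_101 | X_0 = 101] = 178

The chain cycles deterministically, so starting at state 101 it returns in exactly 178 steps. Equivalently, the stationary distribution is uniform π_j = 1/178 for every state j, so by Kac's formula E[T_101] = 1/π_101 = 178.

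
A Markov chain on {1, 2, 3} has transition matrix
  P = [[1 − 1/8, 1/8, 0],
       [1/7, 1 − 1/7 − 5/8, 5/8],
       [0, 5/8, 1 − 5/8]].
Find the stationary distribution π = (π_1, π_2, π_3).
π = (4/11, 7/22, 7/22)

This is a birth-death chain on three states, which satisfies detailed balance: π_1 · P_{12} = π_2 · P_{21} and π_2 · P_{23} = π_3 · P_{32}.
From π_1 · 1/8 = π_2 · 1/7: π_2/π_1 = (1/8)/(1/7) = 7/8.
From π_2 · 5/8 = π_3 · 5/8: π_3/π_2 = (5/8)/(5/8) = 1.
Take π_1 proportional to 1; then unnormalized π = (1, 7/8, 7/8). Normalize by dividing by the sum 11/4:
  π = (4/11, 7/22, 7/22).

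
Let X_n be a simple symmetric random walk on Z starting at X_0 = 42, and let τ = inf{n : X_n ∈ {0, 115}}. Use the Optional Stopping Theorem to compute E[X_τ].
E[X_τ] = 42

X_n is a martingale and τ is a bounded-mean stopping time (indeed τ is finite a.s. with bounded expectation since the walk is in a bounded region). By the OST, E[X_τ] = E[X_0] = 42. Equivalently: E[X_τ] = 115 · P(hit 115 first) + 0 · P(hit 0 first) = 115 · (42/115) = 42.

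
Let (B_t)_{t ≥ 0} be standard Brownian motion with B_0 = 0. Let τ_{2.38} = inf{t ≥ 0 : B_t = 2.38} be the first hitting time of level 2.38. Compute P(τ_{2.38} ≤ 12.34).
P(τ_{2.38} ≤ 12.34) = 2(1 − Φ(2.38/√12.34)) = 2(1 − Φ(0.6775)) ≈ 0.4981

By the reflection principle for standard BM, P(τ_b ≤ t) = 2 · P(B_t ≥ b). Since B_t ~ N(0, t), P(B_t ≥ 2.38) = 1 − Φ(2.38/√t) = 1 − Φ(2.38/√12.34) = 1 − Φ(0.6775) ≈ 0.24904. Doubling: P(τ_{2.38} ≤ 12.34) ≈ 2 · 0.24904 = 0.49808 ≈ 0.4981.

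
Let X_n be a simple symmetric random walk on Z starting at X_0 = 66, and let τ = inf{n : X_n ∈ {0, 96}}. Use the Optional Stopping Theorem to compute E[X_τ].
E[X_τ] = 66

X_n is a martingale and τ is a bounded-mean stopping time (indeed τ is finite a.s. with bounded expectation since the walk is in a bounded region). By the OST, E[X_τ] = E[X_0] = 66. Equivalently: E[X_τ] = 96 · P(hit 96 first) + 0 · P(hit 0 first) = 96 · (66/96) = 66.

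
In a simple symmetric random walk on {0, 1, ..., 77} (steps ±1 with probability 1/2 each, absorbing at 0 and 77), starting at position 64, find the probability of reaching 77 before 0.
P(hit 77 before 0) = 64/77

Let u_k = P(hit 77 before 0 | start at k). Then u_0 = 0, u_77 = 1, and u_k = u_{k-1}/2 + u_{k+1}/2 for 1 ≤ k ≤ 76. This harmonic recurrence is solved by u_k = k/77, giving u_64 = 64/77.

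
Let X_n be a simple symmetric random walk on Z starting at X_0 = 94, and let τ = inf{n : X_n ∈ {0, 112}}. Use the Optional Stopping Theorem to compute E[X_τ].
E[X_τ] = 94

X_n is a martingale and τ is a bounded-mean stopping time (indeed τ is finite a.s. with bounded expectation since the walk is in a bounded region). By the OST, E[X_τ] = E[X_0] = 94. Equivalently: E[X_τ] = 112 · P(hit 112 first) + 0 · P(hit 0 first) = 112 · (94/112) = 94.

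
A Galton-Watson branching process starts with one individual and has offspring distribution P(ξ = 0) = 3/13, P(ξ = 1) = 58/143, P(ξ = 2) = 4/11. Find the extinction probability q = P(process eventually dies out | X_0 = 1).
q = 33/52

The pgf is f(s) = 3/13 + 58/143·s + 4/11·s². The extinction probability q is the smallest fixed point of f in [0, 1]. Setting s = f(s):
  4/11·s² + (58/143 − 1)·s + 3/13 = 0
  4/11·s² − (3/13 + 4/11)·s + 3/13 = 0
which factors as (s − 1)·(4/11·s − 3/13) = 0, giving roots s = 1 and s = (3/13)/(4/11) = 33/52.
Mean offspring μ = 58/143 + 2·4/11 = 162/143 > 1 (supercritical), so q < 1. The extinction probability is the smaller root: q = (3/13)/(4/11) = 33/52.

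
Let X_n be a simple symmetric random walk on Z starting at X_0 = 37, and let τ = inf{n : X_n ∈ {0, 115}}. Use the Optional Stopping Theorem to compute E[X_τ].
E[X_τ] = 37

X_n is a martingale and τ is a bounded-mean stopping time (indeed τ is finite a.s. with bounded expectation since the walk is in a bounded region). By the OST, E[X_τ] = E[X_0] = 37. Equivalently: E[X_τ] = 115 · P(hit 115 first) + 0 · P(hit 0 first) = 115 · (37/115) = 37.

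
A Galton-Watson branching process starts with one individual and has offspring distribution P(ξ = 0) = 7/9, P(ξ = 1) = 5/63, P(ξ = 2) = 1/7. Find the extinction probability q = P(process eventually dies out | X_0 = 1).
q = 1

Mean offspring μ = 0·7/9 + 1·5/63 + 2·1/7 = 23/63 ≤ 1. For μ ≤ 1 with offspring not concentrated at 1, the Galton-Watson process goes extinct almost surely, so q = 1.
(Algebraic check: The pgf is f(s) = 7/9 + 5/63·s + 1/7·s². The extinction probability q is the smallest fixed point of f in [0, 1]. Setting s = f(s):
  1/7·s² + (5/63 − 1)·s + 7/9 = 0
  1/7·s² − (7/9 + 1/7)·s + 7/9 = 0
which factors as (s − 1)·(1/7·s − 7/9) = 0, giving roots s = 1 and s = (7/9)/(1/7) = 49/9. Since 49/9 ≥ 1, the smallest root in [0, 1] is s = 1.)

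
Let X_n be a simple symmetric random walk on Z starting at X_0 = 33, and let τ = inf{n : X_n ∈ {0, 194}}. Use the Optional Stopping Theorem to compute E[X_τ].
E[X_τ] = 33

X_n is a martingale and τ is a bounded-mean stopping time (indeed τ is finite a.s. with bounded expectation since the walk is in a bounded region). By the OST, E[X_τ] = E[X_0] = 33. Equivalently: E[X_τ] = 194 · P(hit 194 first) + 0 · P(hit 0 first) = 194 · (33/194) = 33.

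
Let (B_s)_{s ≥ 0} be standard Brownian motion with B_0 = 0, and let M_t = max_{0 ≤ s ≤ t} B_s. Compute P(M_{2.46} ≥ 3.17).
P(M_{2.46} ≥ 3.17) = 2·P(B_{2.46} ≥ 3.17) = 2(1 − Φ(3.17/√2.46)) ≈ 0.0433

By the reflection principle for Brownian motion, P(M_t ≥ a) = 2 · P(B_t ≥ a) for a ≥ 0. Since B_t ~ N(0, t), P(B_t ≥ 3.17) = 1 − Φ(3.17/√t) = 1 − Φ(3.17/√2.46) = 1 − Φ(2.0211). So
  P(M_{2.46} ≥ 3.17) = 2(1 − Φ(2.0211)) ≈ 0.0433.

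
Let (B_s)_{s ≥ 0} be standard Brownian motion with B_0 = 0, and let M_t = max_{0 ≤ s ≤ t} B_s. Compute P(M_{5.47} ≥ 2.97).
P(M_{5.47} ≥ 2.97) = 2·P(B_{5.47} ≥ 2.97) = 2(1 − Φ(2.97/√5.47)) ≈ 0.2041

By the reflection principle for Brownian motion, P(M_t ≥ a) = 2 · P(B_t ≥ a) for a ≥ 0. Since B_t ~ N(0, t), P(B_t ≥ 2.97) = 1 − Φ(2.97/√t) = 1 − Φ(2.97/√5.47) = 1 − Φ(1.2699). So
  P(M_{5.47} ≥ 2.97) = 2(1 − Φ(1.2699)) ≈ 0.2041.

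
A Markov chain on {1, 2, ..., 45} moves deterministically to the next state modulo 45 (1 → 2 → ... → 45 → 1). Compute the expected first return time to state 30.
E[T_30 | X_0 = 30] = 45

The chain cycles deterministically, so starting at state 30 it returns in exactly 45 steps. Equivalently, the stationary distribution is uniform π_j = 1/45 for every state j, so by Kac's formula E[T_30] = 1/π_30 = 45.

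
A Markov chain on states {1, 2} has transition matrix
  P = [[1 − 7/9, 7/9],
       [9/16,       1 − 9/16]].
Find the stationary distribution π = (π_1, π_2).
π_1 = 81/193, π_2 = 112/193

Solve πP = π with π_1 + π_2 = 1. From πP = π: π_1 · (1 − 7/9) + π_2 · 9/16 = π_1 ⇒ π_2 · 9/16 = π_1 · 7/9 ⇒ π_2/π_1 = (7/9)/(9/16) = 112/81. Together with π_1 + π_2 = 1:
  π_1 = (9/16)/(7/9 + 9/16) = (9/16)/(193/144) = 81/193,
  π_2 = (7/9)/(7/9 + 9/16) = (7/9)/(193/144) = 112/193.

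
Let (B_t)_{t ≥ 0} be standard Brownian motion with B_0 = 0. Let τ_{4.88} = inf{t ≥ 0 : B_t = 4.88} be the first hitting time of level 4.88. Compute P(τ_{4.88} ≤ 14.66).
P(τ_{4.88} ≤ 14.66) = 2(1 − Φ(4.88/√14.66)) = 2(1 − Φ(1.2745)) ≈ 0.2025

By the reflection principle for standard BM, P(τ_b ≤ t) = 2 · P(B_t ≥ b). Since B_t ~ N(0, t), P(B_t ≥ 4.88) = 1 − Φ(4.88/√t) = 1 − Φ(4.88/√14.66) = 1 − Φ(1.2745) ≈ 0.10124. Doubling: P(τ_{4.88} ≤ 14.66) ≈ 2 · 0.10124 = 0.20248 ≈ 0.2025.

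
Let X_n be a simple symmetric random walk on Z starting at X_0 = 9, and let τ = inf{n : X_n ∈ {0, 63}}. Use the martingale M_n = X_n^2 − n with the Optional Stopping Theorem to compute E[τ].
E[τ] = 486

M_n = X_n^2 − n is a martingale (since E[X_{n+1}^2 | F_n] = X_n^2 + 1). By OST (τ has finite mean in a bounded region), E[M_τ] = E[M_0] = X_0^2 − 0 = 9^2 = 81. Also E[M_τ] = E[X_τ^2] − E[τ]. The walk exits at 0 or 63, with P(hit 63 first) = 9/63, so E[X_τ^2] = 63^2 · 9/63 + 0 = 567. Thus E[τ] = E[X_τ^2] − E[M_τ] = 567 − 81 = 486 = 9(63 − 9) = 486.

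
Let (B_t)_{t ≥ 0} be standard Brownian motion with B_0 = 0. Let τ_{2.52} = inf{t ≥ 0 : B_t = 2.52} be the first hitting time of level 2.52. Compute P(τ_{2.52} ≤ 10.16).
P(τ_{2.52} ≤ 10.16) = 2(1 − Φ(2.52/√10.16)) = 2(1 − Φ(0.7906)) ≈ 0.4292

By the reflection principle for standard BM, P(τ_b ≤ t) = 2 · P(B_t ≥ b). Since B_t ~ N(0, t), P(B_t ≥ 2.52) = 1 − Φ(2.52/√t) = 1 − Φ(2.52/√10.16) = 1 − Φ(0.7906) ≈ 0.21459. Doubling: P(τ_{2.52} ≤ 10.16) ≈ 2 · 0.21459 = 0.42918 ≈ 0.4292.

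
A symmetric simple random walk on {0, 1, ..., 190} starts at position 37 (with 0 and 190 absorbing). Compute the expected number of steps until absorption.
E[τ | X_0 = 37] = 5661

Let v_k = E[τ | X_0 = k]. Boundary: v_0 = v_190 = 0. Recurrence: v_k = 1 + (v_{k-1} + v_{k+1})/2 for 1 ≤ k ≤ 189. The particular solution to v_k − (v_{k-1} + v_{k+1})/2 = 1 is v_k = −k^2. Adding homogeneous solution A + B k and matching boundaries gives v_k = k (190 − k). Substituting k = 37: v_37 = 37 · 153 = 5661.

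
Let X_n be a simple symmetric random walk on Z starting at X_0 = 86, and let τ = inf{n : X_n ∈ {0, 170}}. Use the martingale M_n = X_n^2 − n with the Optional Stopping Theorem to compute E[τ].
E[τ] = 7224

M_n = X_n^2 − n is a martingale (since E[X_{n+1}^2 | F_n] = X_n^2 + 1). By OST (τ has finite mean in a bounded region), E[M_τ] = E[M_0] = X_0^2 − 0 = 86^2 = 7396. Also E[M_τ] = E[X_τ^2] − E[τ]. The walk exits at 0 or 170, with P(hit 170 first) = 86/170, so E[X_τ^2] = 170^2 · 86/170 + 0 = 14620. Thus E[τ] = E[X_τ^2] − E[M_τ] = 14620 − 7396 = 7224 = 86(170 − 86) = 7224.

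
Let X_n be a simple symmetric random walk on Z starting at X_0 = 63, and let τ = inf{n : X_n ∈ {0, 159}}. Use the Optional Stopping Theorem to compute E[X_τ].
E[X_τ] = 63

X_n is a martingale and τ is a bounded-mean stopping time (indeed τ is finite a.s. with bounded expectation since the walk is in a bounded region). By the OST, E[X_τ] = E[X_0] = 63. Equivalently: E[X_τ] = 159 · P(hit 159 first) + 0 · P(hit 0 first) = 159 · (63/159) = 63.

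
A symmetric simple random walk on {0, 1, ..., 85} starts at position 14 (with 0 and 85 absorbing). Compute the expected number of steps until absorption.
E[τ | X_0 = 14] = 994

Let v_k = E[τ | X_0 = k]. Boundary: v_0 = v_85 = 0. Recurrence: v_k = 1 + (v_{k-1} + v_{k+1})/2 for 1 ≤ k ≤ 84. The particular solution to v_k − (v_{k-1} + v_{k+1})/2 = 1 is v_k = −k^2. Adding homogeneous solution A + B k and matching boundaries gives v_k = k (85 − k). Substituting k = 14: v_14 = 14 · 71 = 994.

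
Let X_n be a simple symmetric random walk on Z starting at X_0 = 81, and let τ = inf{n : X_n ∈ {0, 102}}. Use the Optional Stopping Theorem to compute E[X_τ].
E[X_τ] = 81

X_n is a martingale and τ is a bounded-mean stopping time (indeed τ is finite a.s. with bounded expectation since the walk is in a bounded region). By the OST, E[X_τ] = E[X_0] = 81. Equivalently: E[X_τ] = 102 · P(hit 102 first) + 0 · P(hit 0 first) = 102 · (81/102) = 81.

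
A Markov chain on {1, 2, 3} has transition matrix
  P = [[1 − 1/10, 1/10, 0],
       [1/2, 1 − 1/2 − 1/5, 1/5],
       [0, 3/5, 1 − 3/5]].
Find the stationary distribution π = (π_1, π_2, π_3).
π = (15/19, 3/19, 1/19)

This is a birth-death chain on three states, which satisfies detailed balance: π_1 · P_{12} = π_2 · P_{21} and π_2 · P_{23} = π_3 · P_{32}.
From π_1 · 1/10 = π_2 · 1/2: π_2/π_1 = (1/10)/(1/2) = 1/5.
From π_2 · 1/5 = π_3 · 3/5: π_3/π_2 = (1/5)/(3/5) = 1/3.
Take π_1 proportional to 1; then unnormalized π = (1, 1/5, 1/15). Normalize by dividing by the sum 19/15:
  π = (15/19, 3/19, 1/19).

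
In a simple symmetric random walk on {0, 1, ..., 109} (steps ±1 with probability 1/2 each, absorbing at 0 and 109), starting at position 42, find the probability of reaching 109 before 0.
P(hit 109 before 0) = 42/109

Let u_k = P(hit 109 before 0 | start at k). Then u_0 = 0, u_109 = 1, and u_k = u_{k-1}/2 + u_{k+1}/2 for 1 ≤ k ≤ 108. This harmonic recurrence is solved by u_k = k/109, giving u_42 = 42/109.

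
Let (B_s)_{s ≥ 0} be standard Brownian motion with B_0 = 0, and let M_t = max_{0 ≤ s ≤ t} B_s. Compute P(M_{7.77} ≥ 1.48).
P(M_{7.77} ≥ 1.48) = 2·P(B_{7.77} ≥ 1.48) = 2(1 − Φ(1.48/√7.77)) ≈ 0.5955

By the reflection principle for Brownian motion, P(M_t ≥ a) = 2 · P(B_t ≥ a) for a ≥ 0. Since B_t ~ N(0, t), P(B_t ≥ 1.48) = 1 − Φ(1.48/√t) = 1 − Φ(1.48/√7.77) = 1 − Φ(0.5309). So
  P(M_{7.77} ≥ 1.48) = 2(1 − Φ(0.5309)) ≈ 0.5955.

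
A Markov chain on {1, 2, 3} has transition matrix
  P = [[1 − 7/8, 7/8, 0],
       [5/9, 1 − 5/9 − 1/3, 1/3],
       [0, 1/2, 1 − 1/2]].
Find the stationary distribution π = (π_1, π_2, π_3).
π = (8/29, 63/145, 42/145)

This is a birth-death chain on three states, which satisfies detailed balance: π_1 · P_{12} = π_2 · P_{21} and π_2 · P_{23} = π_3 · P_{32}.
From π_1 · 7/8 = π_2 · 5/9: π_2/π_1 = (7/8)/(5/9) = 63/40.
From π_2 · 1/3 = π_3 · 1/2: π_3/π_2 = (1/3)/(1/2) = 2/3.
Take π_1 proportional to 1; then unnormalized π = (1, 63/40, 21/20). Normalize by dividing by the sum 29/8:
  π = (8/29, 63/145, 42/145).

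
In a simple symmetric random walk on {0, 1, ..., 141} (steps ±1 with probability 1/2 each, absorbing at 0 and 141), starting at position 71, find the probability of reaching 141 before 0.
P(hit 141 before 0) = 71/141

Let u_k = P(hit 141 before 0 | start at k). Then u_0 = 0, u_141 = 1, and u_k = u_{k-1}/2 + u_{k+1}/2 for 1 ≤ k ≤ 140. This harmonic recurrence is solved by u_k = k/141, giving u_71 = 71/141.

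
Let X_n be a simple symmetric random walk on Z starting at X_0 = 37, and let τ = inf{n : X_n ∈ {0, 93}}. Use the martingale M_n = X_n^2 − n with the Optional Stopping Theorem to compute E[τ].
E[τ] = 2072

M_n = X_n^2 − n is a martingale (since E[X_{n+1}^2 | F_n] = X_n^2 + 1). By OST (τ has finite mean in a bounded region), E[M_τ] = E[M_0] = X_0^2 − 0 = 37^2 = 1369. Also E[M_τ] = E[X_τ^2] − E[τ]. The walk exits at 0 or 93, with P(hit 93 first) = 37/93, so E[X_τ^2] = 93^2 · 37/93 + 0 = 3441. Thus E[τ] = E[X_τ^2] − E[M_τ] = 3441 − 1369 = 2072 = 37(93 − 37) = 2072.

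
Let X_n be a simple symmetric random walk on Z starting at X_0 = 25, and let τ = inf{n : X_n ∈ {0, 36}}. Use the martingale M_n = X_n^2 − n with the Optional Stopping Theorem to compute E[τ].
E[τ] = 275

M_n = X_n^2 − n is a martingale (since E[X_{n+1}^2 | F_n] = X_n^2 + 1). By OST (τ has finite mean in a bounded region), E[M_τ] = E[M_0] = X_0^2 − 0 = 25^2 = 625. Also E[M_τ] = E[X_τ^2] − E[τ]. The walk exits at 0 or 36, with P(hit 36 first) = 25/36, so E[X_τ^2] = 36^2 · 25/36 + 0 = 900. Thus E[τ] = E[X_τ^2] − E[M_τ] = 900 − 625 = 275 = 25(36 − 25) = 275.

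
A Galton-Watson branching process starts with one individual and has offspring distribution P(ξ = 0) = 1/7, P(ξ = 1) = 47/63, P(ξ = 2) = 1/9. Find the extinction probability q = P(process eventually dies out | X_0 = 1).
q = 1

Mean offspring μ = 0·1/7 + 1·47/63 + 2·1/9 = 61/63 ≤ 1. For μ ≤ 1 with offspring not concentrated at 1, the Galton-Watson process goes extinct almost surely, so q = 1.
(Algebraic check: The pgf is f(s) = 1/7 + 47/63·s + 1/9·s². The extinction probability q is the smallest fixed point of f in [0, 1]. Setting s = f(s):
  1/9·s² + (47/63 − 1)·s + 1/7 = 0
  1/9·s² − (1/7 + 1/9)·s + 1/7 = 0
which factors as (s − 1)·(1/9·s − 1/7) = 0, giving roots s = 1 and s = (1/7)/(1/9) = 9/7. Since 9/7 ≥ 1, the smallest root in [0, 1] is s = 1.)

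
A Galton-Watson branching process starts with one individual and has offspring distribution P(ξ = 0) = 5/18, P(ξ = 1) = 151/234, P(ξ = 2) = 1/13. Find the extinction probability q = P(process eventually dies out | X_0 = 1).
q = 1

Mean offspring μ = 0·5/18 + 1·151/234 + 2·1/13 = 187/234 ≤ 1. For μ ≤ 1 with offspring not concentrated at 1, the Galton-Watson process goes extinct almost surely, so q = 1.
(Algebraic check: The pgf is f(s) = 5/18 + 151/234·s + 1/13·s². The extinction probability q is the smallest fixed point of f in [0, 1]. Setting s = f(s):
  1/13·s² + (151/234 − 1)·s + 5/18 = 0
  1/13·s² − (5/18 + 1/13)·s + 5/18 = 0
which factors as (s − 1)·(1/13·s − 5/18) = 0, giving roots s = 1 and s = (5/18)/(1/13) = 65/18. Since 65/18 ≥ 1, the smallest root in [0, 1] is s = 1.)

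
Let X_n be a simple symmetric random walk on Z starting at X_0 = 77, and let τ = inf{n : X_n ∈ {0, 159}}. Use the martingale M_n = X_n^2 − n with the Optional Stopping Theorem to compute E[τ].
E[τ] = 6314

M_n = X_n^2 − n is a martingale (since E[X_{n+1}^2 | F_n] = X_n^2 + 1). By OST (τ has finite mean in a bounded region), E[M_τ] = E[M_0] = X_0^2 − 0 = 77^2 = 5929. Also E[M_τ] = E[X_τ^2] − E[τ]. The walk exits at 0 or 159, with P(hit 159 first) = 77/159, so E[X_τ^2] = 159^2 · 77/159 + 0 = 12243. Thus E[τ] = E[X_τ^2] − E[M_τ] = 12243 − 5929 = 6314 = 77(159 − 77) = 6314.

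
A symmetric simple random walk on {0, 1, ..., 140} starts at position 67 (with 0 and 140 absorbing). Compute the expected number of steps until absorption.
E[τ | X_0 = 67] = 4891

Let v_k = E[τ | X_0 = k]. Boundary: v_0 = v_140 = 0. Recurrence: v_k = 1 + (v_{k-1} + v_{k+1})/2 for 1 ≤ k ≤ 139. The particular solution to v_k − (v_{k-1} + v_{k+1})/2 = 1 is v_k = −k^2. Adding homogeneous solution A + B k and matching boundaries gives v_k = k (140 − k). Substituting k = 67: v_67 = 67 · 73 = 4891.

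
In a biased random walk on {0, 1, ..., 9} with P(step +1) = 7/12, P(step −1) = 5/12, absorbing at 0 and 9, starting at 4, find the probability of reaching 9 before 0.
P(hit 9 before 0) = (1 − (5/7)^4) / (1 − (5/7)^9) = 14924616/19200241

Let u_k denote P(reach 9 before 0 | start at k). Boundary: u_0 = 0, u_9 = 1. Recurrence: u_k = 7/12·u_{k+1} + 5/12·u_{k-1} for 1 ≤ k ≤ 8. Try u_k = A + B·r^k with r = q/p = (5/12)/(7/12) = 5/7. Substitution satisfies the recurrence; boundary conditions give:
  u_k = (1 − r^k) / (1 − r^N) = (1 − (5/7)^4) / (1 − (5/7)^9) = 14924616/19200241.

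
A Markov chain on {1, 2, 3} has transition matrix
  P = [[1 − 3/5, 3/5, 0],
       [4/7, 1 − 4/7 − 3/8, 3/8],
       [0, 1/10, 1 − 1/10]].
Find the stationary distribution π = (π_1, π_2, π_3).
π = (80/479, 84/479, 315/479)

This is a birth-death chain on three states, which satisfies detailed balance: π_1 · P_{12} = π_2 · P_{21} and π_2 · P_{23} = π_3 · P_{32}.
From π_1 · 3/5 = π_2 · 4/7: π_2/π_1 = (3/5)/(4/7) = 21/20.
From π_2 · 3/8 = π_3 · 1/10: π_3/π_2 = (3/8)/(1/10) = 15/4.
Take π_1 proportional to 1; then unnormalized π = (1, 21/20, 63/16). Normalize by dividing by the sum 479/80:
  π = (80/479, 84/479, 315/479).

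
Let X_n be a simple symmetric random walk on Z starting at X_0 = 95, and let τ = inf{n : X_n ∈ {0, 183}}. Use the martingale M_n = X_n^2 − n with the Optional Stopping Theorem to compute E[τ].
E[τ] = 8360

M_n = X_n^2 − n is a martingale (since E[X_{n+1}^2 | F_n] = X_n^2 + 1). By OST (τ has finite mean in a bounded region), E[M_τ] = E[M_0] = X_0^2 − 0 = 95^2 = 9025. Also E[M_τ] = E[X_τ^2] − E[τ]. The walk exits at 0 or 183, with P(hit 183 first) = 95/183, so E[X_τ^2] = 183^2 · 95/183 + 0 = 17385. Thus E[τ] = E[X_τ^2] − E[M_τ] = 17385 − 9025 = 8360 = 95(183 − 95) = 8360.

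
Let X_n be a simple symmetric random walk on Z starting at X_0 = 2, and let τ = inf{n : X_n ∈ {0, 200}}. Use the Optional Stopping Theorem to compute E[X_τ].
E[X_τ] = 2

X_n is a martingale and τ is a bounded-mean stopping time (indeed τ is finite a.s. with bounded expectation since the walk is in a bounded region). By the OST, E[X_τ] = E[X_0] = 2. Equivalently: E[X_τ] = 200 · P(hit 200 first) + 0 · P(hit 0 first) = 200 · (2/200) = 2.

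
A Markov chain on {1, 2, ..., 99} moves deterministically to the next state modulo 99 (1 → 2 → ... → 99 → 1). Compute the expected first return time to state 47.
E[T_47 | X_0 = 47] = 99

The chain cycles deterministically, so starting at state 47 it returns in exactly 99 steps. Equivalently, the stationary distribution is uniform π_j = 1/99 for every state j, so by Kac's formula E[T_47] = 1/π_47 = 99.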